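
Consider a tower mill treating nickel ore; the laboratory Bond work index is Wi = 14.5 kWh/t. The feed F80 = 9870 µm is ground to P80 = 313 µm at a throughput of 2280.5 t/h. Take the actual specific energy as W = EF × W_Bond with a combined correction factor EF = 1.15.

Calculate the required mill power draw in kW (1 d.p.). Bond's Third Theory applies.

P = 17666.6 kW

W = 10·Wi·[P80^(−½) − F80^(−½)]
W = 10·14.5·(1/√313 − 1/√9870) = 10·14.5·(0.046458) = 6.7364 kWh/t
W_actual = 1.15 × 6.7364 = 7.7468 kWh/t
P = W·T = 7.7468·2280.5 = 17666.6 kW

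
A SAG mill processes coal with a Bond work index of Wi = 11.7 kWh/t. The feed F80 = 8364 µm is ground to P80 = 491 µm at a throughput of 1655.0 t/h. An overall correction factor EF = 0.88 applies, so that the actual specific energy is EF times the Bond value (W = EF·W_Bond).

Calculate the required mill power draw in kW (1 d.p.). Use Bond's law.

P = 5826.8 kW

Bond:  W = 10 Wi (1/√P − 1/√F)
W = 10·11.7·(1/√491 − 1/√8364) = 10·11.7·(0.034195) = 4.0008 kWh/t
Apply correction: 4.0008 × 0.88 = 3.5207 kWh/t
Mill draw = 3.5207 × 1655.0 = 5826.8 kW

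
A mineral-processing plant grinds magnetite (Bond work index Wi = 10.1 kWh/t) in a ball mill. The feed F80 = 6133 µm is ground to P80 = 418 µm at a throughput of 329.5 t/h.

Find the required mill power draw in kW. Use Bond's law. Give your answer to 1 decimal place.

Bond:  W = 10 Wi (1/√P − 1/√F)
W = 10·10.1·(1/√418 − 1/√6133) = 10·10.1·(0.036142) = 3.6504 kWh/t
P = W·T = 3.6504·329.5 = 1202.8 kW

P = 1202.8 kW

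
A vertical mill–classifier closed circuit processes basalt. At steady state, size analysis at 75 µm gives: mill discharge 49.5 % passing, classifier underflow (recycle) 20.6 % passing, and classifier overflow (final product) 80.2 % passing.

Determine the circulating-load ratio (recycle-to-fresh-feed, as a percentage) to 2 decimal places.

Let r = R/F. Size balance at 75 µm:
(1+r)·d = r·u + o ⇒ r = (o−d)/(d−u)
r = (80.2 − 49.5)/(49.5 − 20.6) = 30.7/28.9 = 1.0623
CL = 100·r = 106.23 %

CL = 106.23 %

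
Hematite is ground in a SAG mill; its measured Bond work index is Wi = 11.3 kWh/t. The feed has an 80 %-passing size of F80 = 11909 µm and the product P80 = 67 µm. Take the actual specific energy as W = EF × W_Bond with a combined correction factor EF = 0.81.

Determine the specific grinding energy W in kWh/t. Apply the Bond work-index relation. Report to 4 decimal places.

W = 10.3434 kWh/t

W = 10 Wi (P80^-0.5 − F80^-0.5)
1/√67 = 0.122169;  1/√11909 = 0.009164
W = 10·11.3·(0.122169 − 0.009164) = 12.7697 kWh/t
Apply correction: 12.7697 × 0.81 = 10.3434 kWh/t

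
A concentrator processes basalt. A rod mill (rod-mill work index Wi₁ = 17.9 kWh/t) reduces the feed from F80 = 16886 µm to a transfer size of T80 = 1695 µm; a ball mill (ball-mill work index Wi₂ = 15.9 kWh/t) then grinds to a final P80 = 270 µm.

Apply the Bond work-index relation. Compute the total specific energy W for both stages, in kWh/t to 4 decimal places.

W = 10 Wi (1/√P80 − 1/√F80)  [Bond]
Stage 1 (16886→1695 µm, Wi₁=17.9): W₁ = 10·17.9·(0.024289 − 0.007695) = 2.9703 kWh/t
Stage 2 (1695→270 µm, Wi₂=15.9): W₂ = 10·15.9·(0.060858 − 0.024289) = 5.8144 kWh/t
W = W₁ + W₂ = 2.9703 + 5.8144 = 8.7847 kWh/t

W = 8.7847 kWh/t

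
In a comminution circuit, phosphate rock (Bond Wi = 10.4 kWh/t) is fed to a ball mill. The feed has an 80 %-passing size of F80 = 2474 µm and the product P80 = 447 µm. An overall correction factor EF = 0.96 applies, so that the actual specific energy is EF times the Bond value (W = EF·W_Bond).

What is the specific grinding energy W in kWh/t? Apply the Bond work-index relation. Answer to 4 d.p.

W = 2.7150 kWh/t

W_Bond = 10·Wi·(1/√P₈₀ − 1/√F₈₀)
1/√447 = 0.047298;  1/√2474 = 0.020105
W = 10·10.4·(0.047298 − 0.020105) = 2.8281 kWh/t
W_actual = 0.96 × 2.8281 = 2.7150 kWh/t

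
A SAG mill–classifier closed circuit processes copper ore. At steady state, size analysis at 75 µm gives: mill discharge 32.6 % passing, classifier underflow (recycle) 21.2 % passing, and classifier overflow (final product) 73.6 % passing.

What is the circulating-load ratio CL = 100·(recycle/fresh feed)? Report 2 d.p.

CL = 359.65 %

Two-product formula at 75 µm:
d + r·d = r·u + o → r(d−u) = o−d
r = (73.6 − 32.6)/(32.6 − 21.2) = 41.0/11.4 = 3.5965
CL = 100·r = 359.65 %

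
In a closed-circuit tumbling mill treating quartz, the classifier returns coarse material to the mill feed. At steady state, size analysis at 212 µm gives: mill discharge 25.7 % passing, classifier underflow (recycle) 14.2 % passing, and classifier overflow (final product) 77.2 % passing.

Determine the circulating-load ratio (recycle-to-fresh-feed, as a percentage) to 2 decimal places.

Two-product formula at 212 µm:
d + r·d = r·u + o → r(d−u) = o−d
r = (77.2 − 25.7)/(25.7 − 14.2) = 51.5/11.5 = 4.4783
CL = 100·r = 447.83 %

CL = 447.83 %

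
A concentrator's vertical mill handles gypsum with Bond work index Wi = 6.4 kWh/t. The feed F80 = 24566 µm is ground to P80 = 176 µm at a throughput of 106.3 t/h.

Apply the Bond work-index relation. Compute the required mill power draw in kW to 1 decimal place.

P = 469.4 kW

Bond:  W = 10 Wi (1/√P − 1/√F)
W = 10·6.4·(1/√176 − 1/√24566) = 10·6.4·(0.068998) = 4.4159 kWh/t
P = W·T = 4.4159·106.3 = 469.4 kW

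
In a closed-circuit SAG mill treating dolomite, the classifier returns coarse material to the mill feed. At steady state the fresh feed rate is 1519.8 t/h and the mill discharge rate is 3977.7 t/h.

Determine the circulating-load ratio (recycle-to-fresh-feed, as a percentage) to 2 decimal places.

Discharge = new feed + return, hence
R = M − F = 3977.7 − 1519.8 = 2457.9 t/h
CL = 100·R/F = 100·2457.9/1519.8 = 161.73 %

CL = 161.73 %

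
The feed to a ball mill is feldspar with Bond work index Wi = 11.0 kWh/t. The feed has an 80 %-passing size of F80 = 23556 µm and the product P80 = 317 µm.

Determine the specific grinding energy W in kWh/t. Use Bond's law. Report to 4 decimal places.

W = 5.4615 kWh/t

W = 10 Wi / √P80 − 10 Wi / √F80
1/√317 = 0.056166;  1/√23556 = 0.006516
W = 10·11.0·(0.056166 − 0.006516) = 5.4615 kWh/t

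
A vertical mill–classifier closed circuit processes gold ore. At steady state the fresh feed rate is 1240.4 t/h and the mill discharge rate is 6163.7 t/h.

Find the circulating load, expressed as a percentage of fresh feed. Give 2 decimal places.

CL = 396.91 %

M = F + R at steady state, so:
R = M − F = 6163.7 − 1240.4 = 4923.3 t/h
CL = 100·R/F = 100·4923.3/1240.4 = 396.91 %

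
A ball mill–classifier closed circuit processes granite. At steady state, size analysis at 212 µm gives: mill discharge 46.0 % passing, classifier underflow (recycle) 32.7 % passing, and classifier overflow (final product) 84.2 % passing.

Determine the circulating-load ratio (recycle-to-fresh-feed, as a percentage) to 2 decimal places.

Classifier node, passing 212 µm:
(1+r)·d = r·u + o ⇒ r = (o−d)/(d−u)
r = (84.2 − 46.0)/(46.0 − 32.7) = 38.2/13.3 = 2.8722
CL = 100·r = 287.22 %

CL = 287.22 %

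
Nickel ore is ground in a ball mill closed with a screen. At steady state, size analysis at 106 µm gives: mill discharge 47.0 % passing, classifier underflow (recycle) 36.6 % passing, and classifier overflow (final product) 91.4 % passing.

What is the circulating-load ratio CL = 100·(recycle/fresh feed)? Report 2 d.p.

Classifier node, passing 106 µm:
d + r·d = r·u + o → r(d−u) = o−d
r = (91.4 − 47.0)/(47.0 − 36.6) = 44.4/10.4 = 4.2692
CL = 100·r = 426.92 %

CL = 426.92 %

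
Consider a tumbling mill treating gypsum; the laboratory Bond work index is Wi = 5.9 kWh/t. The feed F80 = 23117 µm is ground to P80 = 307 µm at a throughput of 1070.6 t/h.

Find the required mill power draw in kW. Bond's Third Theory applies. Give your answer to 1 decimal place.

P = 3189.6 kW

W = 10·Wi·(P80^(-½) − F80^(-½))
W = 10·5.9·(1/√307 − 1/√23117) = 10·5.9·(0.050496) = 2.9793 kWh/t
P_mill = W·ṁ = 2.9793·1070.6 = 3189.6 kW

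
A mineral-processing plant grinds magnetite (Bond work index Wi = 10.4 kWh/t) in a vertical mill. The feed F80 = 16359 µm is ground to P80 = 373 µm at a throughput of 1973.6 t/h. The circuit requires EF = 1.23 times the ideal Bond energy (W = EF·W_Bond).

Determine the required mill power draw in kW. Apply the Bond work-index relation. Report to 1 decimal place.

W = 10·Wi·(P80^(-½) − F80^(-½))
W = 10·10.4·(1/√373 − 1/√16359) = 10·10.4·(0.043960) = 4.5718 kWh/t
Apply correction: 4.5718 × 1.23 = 5.6233 kWh/t
P_mill = W·ṁ = 5.6233·1973.6 = 11098.2 kW

P = 11098.2 kW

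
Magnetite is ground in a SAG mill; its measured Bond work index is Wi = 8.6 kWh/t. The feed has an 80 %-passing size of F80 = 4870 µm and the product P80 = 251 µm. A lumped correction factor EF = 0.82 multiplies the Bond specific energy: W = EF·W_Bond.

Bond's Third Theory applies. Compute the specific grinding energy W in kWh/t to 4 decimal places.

W = 10 Wi (1/√P80 − 1/√F80)  [Bond]
1/√251 = 0.063119;  1/√4870 = 0.014330
W = 10·8.6·(0.063119 − 0.014330) = 4.1959 kWh/t
With EF = 0.82: W = 4.1959·0.82 = 3.4407 kWh/t

W = 3.4407 kWh/t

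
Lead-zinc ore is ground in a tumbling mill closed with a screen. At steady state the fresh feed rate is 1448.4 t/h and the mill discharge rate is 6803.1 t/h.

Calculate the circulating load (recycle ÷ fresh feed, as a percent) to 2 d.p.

CL = 369.70 %

M = F + R at steady state, so:
R = M − F = 6803.1 − 1448.4 = 5354.7 t/h
CL = 100·R/F = 100·5354.7/1448.4 = 369.70 %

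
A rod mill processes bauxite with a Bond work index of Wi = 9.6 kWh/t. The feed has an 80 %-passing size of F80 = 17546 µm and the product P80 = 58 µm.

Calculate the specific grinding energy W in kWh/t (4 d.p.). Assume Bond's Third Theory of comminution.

W = 11.8807 kWh/t

W = 10 Wi / √P80 − 10 Wi / √F80
1/√58 = 0.131306;  1/√17546 = 0.007549
W = 10·9.6·(0.131306 − 0.007549) = 11.8807 kWh/t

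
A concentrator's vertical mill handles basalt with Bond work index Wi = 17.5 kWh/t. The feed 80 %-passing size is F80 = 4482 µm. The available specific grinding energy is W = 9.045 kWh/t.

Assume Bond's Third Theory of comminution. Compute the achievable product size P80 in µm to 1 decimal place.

P80 = 225.3 µm

Bond:  W = 10 Wi (1/√P − 1/√F)
⇒ 1/√P80 = W/(10·Wi) + 1/√F80
  = 9.0450/(10·17.5) + 1/√4482 = 0.051686 + 0.014937 = 0.066623
P80 = (1/0.066623)² = 15.0099² = 225.30 µm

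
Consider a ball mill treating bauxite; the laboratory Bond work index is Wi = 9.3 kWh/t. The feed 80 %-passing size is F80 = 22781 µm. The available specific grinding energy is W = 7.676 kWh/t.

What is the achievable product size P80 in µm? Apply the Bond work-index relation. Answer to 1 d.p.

P80 = 125.8 µm

Bond: W = 10·Wi·(1/√P80 − 1/√F80)
⇒ 1/√P80 = W/(10·Wi) + 1/√F80
  = 7.6760/(10·9.3) + 1/√22781 = 0.082538 + 0.006625 = 0.089163
P80 = (1/0.089163)² = 11.2154² = 125.79 µm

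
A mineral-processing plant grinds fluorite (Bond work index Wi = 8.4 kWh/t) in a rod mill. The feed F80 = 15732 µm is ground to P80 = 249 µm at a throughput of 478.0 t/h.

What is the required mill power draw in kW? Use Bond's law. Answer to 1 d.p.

P = 2224.4 kW

Bond: W = 10·Wi·(1/√P80 − 1/√F80)
W = 10·8.4·(1/√249 − 1/√15732) = 10·8.4·(0.055400) = 4.6536 kWh/t
P_mill = W·ṁ = 4.6536·478.0 = 2224.4 kW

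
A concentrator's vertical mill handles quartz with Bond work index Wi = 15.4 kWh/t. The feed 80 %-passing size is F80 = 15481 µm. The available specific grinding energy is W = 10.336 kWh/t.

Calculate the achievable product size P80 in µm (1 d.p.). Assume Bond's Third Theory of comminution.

P80 = 177.0 µm

W = 10 Wi (P80^-0.5 − F80^-0.5)
⇒ 1/√P80 = W/(10 Wi) + 1/√F80
  = 10.3360/(10·15.4) + 1/√15481 = 0.067117 + 0.008037 = 0.075154
P80 = (1/0.075154)² = 13.3060² = 177.05 µm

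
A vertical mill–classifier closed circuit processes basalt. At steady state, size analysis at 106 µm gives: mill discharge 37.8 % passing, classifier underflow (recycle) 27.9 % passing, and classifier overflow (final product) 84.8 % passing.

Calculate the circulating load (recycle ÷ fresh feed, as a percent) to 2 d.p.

Mass balance on the −106 µm fraction:
(1+r)·d = r·u + o ⇒ r = (o−d)/(d−u)
r = (84.8 − 37.8)/(37.8 − 27.9) = 47.0/9.9 = 4.7475
CL = 100·r = 474.75 %

CL = 474.75 %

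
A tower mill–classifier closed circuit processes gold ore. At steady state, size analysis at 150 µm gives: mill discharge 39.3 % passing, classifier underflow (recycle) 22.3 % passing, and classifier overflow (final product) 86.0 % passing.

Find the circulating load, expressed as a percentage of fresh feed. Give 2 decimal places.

Two-product formula at 150 µm:
(1+r)·d = r·u + o ⇒ r = (o−d)/(d−u)
r = (86.0 − 39.3)/(39.3 − 22.3) = 46.7/17.0 = 2.7471
CL = 100·r = 274.71 %

CL = 274.71 %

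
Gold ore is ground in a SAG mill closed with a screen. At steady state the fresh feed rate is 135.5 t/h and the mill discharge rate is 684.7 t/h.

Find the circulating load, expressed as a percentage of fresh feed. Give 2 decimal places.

Steady state: M = F + R.
R = M − F = 684.7 − 135.5 = 549.2 t/h
CL = 100·R/F = 100·549.2/135.5 = 405.31 %

CL = 405.31 %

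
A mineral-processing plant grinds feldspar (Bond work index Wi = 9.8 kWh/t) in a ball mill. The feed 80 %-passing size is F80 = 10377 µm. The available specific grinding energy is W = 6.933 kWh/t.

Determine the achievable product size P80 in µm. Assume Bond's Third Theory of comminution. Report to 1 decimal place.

P80 = 154.1 µm

W = 10 Wi (1/√P80 − 1/√F80)  [Bond]
1/√P80 = 1/√F80 + W/(10·Wi)
  = 6.9330/(10·9.8) + 1/√10377 = 0.070745 + 0.009817 = 0.080562
P80 = (1/0.080562)² = 12.4129² = 154.08 µm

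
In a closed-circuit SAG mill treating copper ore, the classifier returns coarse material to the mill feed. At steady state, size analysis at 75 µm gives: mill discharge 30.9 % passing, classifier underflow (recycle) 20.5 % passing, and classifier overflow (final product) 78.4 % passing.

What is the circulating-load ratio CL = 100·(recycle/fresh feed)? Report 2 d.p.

Classifier node, passing 75 µm:
(1+r)·d = r·u + o ⇒ r = (o−d)/(d−u)
r = (78.4 − 30.9)/(30.9 − 20.5) = 47.5/10.4 = 4.5673
CL = 100·r = 456.73 %

CL = 456.73 %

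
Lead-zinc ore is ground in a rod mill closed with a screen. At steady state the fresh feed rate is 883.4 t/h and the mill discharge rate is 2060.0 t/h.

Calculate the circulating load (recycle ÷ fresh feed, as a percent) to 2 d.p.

CL = 133.19 %

Mill node: discharge = fresh + recycle.
R = M − F = 2060.0 − 883.4 = 1176.6 t/h
CL = 100·R/F = 100·1176.6/883.4 = 133.19 %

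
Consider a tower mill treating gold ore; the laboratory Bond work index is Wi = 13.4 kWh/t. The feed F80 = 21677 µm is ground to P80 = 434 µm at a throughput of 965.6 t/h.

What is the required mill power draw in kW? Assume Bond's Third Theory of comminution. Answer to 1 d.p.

P = 5332.1 kW

W = 10 Wi (1/√P80 − 1/√F80)  [Bond]
W = 10·13.4·(1/√434 − 1/√21677) = 10·13.4·(0.041209) = 5.5221 kWh/t
P = W·T = 5.5221·965.6 = 5332.1 kW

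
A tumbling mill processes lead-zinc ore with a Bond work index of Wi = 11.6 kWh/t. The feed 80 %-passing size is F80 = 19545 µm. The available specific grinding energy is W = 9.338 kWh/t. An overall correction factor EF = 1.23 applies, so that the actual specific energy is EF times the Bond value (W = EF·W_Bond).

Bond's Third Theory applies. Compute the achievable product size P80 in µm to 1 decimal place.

P80 = 189.7 µm

Bond:  W = 10 Wi (1/√P − 1/√F)
W_Bond = W / EF = 9.338 / 1.23 = 7.5919 kWh/t
⇒ 1/√P80 = W_Bond/(10·Wi) + 1/√F80
  = 7.5919/(10·11.6) + 1/√19545 = 0.065447 + 0.007153 = 0.072600
P80 = (1/0.072600)² = 13.7741² = 189.73 µm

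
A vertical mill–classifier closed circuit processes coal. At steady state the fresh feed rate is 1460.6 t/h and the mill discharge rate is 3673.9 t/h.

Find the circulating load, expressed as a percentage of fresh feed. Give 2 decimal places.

Discharge = new feed + return, hence
R = M − F = 3673.9 − 1460.6 = 2213.3 t/h
CL = 100·R/F = 100·2213.3/1460.6 = 151.53 %

CL = 151.53 %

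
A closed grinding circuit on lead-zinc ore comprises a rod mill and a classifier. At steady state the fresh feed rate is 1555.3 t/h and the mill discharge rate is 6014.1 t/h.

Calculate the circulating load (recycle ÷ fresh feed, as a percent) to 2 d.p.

Mill node: discharge = fresh + recycle.
R = M − F = 6014.1 − 1555.3 = 4458.8 t/h
CL = 100·R/F = 100·4458.8/1555.3 = 286.68 %

CL = 286.68 %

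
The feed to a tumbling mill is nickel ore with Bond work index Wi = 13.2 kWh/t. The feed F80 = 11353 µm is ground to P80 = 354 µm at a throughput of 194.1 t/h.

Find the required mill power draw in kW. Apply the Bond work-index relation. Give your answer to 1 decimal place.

W_Bond = 10·Wi·(1/√P₈₀ − 1/√F₈₀)
W = 10·13.2·(1/√354 − 1/√11353) = 10·13.2·(0.043764) = 5.7769 kWh/t
Power = W × throughput = 5.7769 kWh/t × 194.1 t/h = 1121.3 kW

P = 1121.3 kW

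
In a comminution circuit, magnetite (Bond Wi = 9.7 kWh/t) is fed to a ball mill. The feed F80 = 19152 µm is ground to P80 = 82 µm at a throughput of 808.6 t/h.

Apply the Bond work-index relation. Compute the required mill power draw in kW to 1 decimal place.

W = 10 Wi / √P80 − 10 Wi / √F80
W = 10·9.7·(1/√82 − 1/√19152) = 10·9.7·(0.103206) = 10.0109 kWh/t
Mill draw = 10.0109 × 808.6 = 8094.8 kW

P = 8094.8 kW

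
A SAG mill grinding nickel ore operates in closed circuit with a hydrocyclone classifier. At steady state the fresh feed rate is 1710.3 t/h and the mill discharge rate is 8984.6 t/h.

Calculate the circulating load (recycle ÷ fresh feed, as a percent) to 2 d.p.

Discharge = new feed + return, hence
R = M − F = 8984.6 − 1710.3 = 7274.3 t/h
CL = 100·R/F = 100·7274.3/1710.3 = 425.32 %

CL = 425.32 %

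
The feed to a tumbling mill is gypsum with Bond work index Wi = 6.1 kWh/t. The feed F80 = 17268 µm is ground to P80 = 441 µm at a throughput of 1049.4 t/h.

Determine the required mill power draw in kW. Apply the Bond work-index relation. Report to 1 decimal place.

P = 2561.1 kW

W = 10·Wi·(P80^(-½) − F80^(-½))
W = 10·6.1·(1/√441 − 1/√17268) = 10·6.1·(0.040009) = 2.4406 kWh/t
P_mill = W·ṁ = 2.4406·1049.4 = 2561.1 kW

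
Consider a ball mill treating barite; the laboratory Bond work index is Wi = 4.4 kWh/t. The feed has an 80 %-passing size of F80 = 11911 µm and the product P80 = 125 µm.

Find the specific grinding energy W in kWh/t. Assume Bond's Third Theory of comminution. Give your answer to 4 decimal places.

Bond:  W = 10 Wi (1/√P − 1/√F)
1/√125 = 0.089443;  1/√11911 = 0.009163
W = 10·4.4·(0.089443 − 0.009163) = 3.5323 kWh/t

W = 3.5323 kWh/t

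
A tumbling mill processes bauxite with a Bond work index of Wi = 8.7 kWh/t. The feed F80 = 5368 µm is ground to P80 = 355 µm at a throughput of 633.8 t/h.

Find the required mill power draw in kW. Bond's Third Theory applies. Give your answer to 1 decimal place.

Bond:  W = 10 Wi (1/√P − 1/√F)
W = 10·8.7·(1/√355 − 1/√5368) = 10·8.7·(0.039426) = 3.4300 kWh/t
Mill draw = 3.4300 × 633.8 = 2174.0 kW

P = 2174.0 kW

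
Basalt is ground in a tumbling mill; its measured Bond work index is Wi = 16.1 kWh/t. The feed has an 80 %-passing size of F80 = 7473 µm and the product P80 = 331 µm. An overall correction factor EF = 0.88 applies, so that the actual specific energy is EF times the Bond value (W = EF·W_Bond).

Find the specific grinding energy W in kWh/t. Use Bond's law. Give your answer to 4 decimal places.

W = 6.1485 kWh/t

W = 10·Wi·[P80^(−½) − F80^(−½)]
1/√331 = 0.054965;  1/√7473 = 0.011568
W = 10·16.1·(0.054965 − 0.011568) = 6.9869 kWh/t
With EF = 0.88: W = 6.9869·0.88 = 6.1485 kWh/t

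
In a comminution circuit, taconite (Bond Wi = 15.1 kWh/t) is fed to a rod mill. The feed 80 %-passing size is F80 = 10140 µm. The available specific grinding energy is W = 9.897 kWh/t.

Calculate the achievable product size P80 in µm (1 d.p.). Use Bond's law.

Bond: W = 10·Wi·(1/√P80 − 1/√F80)
⇒ 1/√P80 = W/(10·Wi) + 1/√F80
  = 9.8970/(10·15.1) + 1/√10140 = 0.065543 + 0.009931 = 0.075474
P80 = (1/0.075474)² = 13.2496² = 175.55 µm

P80 = 175.6 µm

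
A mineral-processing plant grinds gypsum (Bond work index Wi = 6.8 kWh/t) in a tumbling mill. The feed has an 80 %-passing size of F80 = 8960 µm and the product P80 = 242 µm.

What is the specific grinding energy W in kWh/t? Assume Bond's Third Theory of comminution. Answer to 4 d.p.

W = 3.6528 kWh/t

W = 10 Wi / √P80 − 10 Wi / √F80
1/√242 = 0.064282;  1/√8960 = 0.010564
W = 10·6.8·(0.064282 − 0.010564) = 3.6528 kWh/t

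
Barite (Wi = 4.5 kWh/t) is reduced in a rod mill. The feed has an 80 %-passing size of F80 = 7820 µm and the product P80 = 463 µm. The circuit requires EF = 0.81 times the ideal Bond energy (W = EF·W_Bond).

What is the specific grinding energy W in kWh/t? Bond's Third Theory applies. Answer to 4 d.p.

W = 10 Wi (1/√P80 − 1/√F80)  [Bond]
1/√463 = 0.046474;  1/√7820 = 0.011308
W = 10·4.5·(0.046474 − 0.011308) = 1.5825 kWh/t
Corrected W = EF·W_Bond = 0.81·1.5825 = 1.2818 kWh/t

W = 1.2818 kWh/t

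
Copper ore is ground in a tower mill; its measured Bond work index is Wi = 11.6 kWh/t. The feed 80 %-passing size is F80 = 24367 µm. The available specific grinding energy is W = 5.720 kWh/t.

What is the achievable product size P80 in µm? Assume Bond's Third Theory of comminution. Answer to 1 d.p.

Bond: W = 10·Wi·(1/√P80 − 1/√F80)
P80^(−½) = W/(10 Wi) + F80^(−½)
  = 5.7200/(10·11.6) + 1/√24367 = 0.049310 + 0.006406 = 0.055717
P80 = (1/0.055717)² = 17.9480² = 322.13 µm

P80 = 322.1 µm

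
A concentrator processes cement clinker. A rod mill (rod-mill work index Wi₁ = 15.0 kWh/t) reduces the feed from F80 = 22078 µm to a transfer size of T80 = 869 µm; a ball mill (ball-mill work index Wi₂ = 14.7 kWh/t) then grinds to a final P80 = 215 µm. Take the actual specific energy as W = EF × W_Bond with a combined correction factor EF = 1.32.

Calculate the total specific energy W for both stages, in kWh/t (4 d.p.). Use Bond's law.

W = 12.0352 kWh/t

Bond:  W = 10 Wi (1/√P − 1/√F)
Stage 1 (22078→869 µm, Wi₁=15.0): W₁ = 10·15.0·(0.033923 − 0.006730) = 4.0789 kWh/t
Stage 2 (869→215 µm, Wi₂=14.7): W₂ = 10·14.7·(0.068199 − 0.033923) = 5.0387 kWh/t
W = W₁ + W₂ = 4.0789 + 5.0387 = 9.1176 kWh/t
With EF = 1.32: W = 9.1176·1.32 = 12.0352 kWh/t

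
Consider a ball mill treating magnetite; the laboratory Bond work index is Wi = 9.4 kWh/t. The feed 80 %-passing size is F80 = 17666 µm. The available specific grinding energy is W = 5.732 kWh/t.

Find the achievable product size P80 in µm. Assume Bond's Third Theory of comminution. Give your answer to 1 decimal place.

P80 = 213.1 µm

Bond: W = 10·Wi·(1/√P80 − 1/√F80)
P80^(−½) = W/(10 Wi) + F80^(−½)
  = 5.7320/(10·9.4) + 1/√17666 = 0.060979 + 0.007524 = 0.068502
P80 = (1/0.068502)² = 14.5980² = 213.10 µm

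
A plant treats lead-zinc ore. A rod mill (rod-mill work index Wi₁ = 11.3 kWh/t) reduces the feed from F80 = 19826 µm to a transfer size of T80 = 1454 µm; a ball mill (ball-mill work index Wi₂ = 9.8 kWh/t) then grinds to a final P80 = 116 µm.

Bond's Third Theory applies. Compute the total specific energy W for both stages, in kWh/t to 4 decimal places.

W = 8.6899 kWh/t

W_Bond = 10·Wi·(1/√P₈₀ − 1/√F₈₀)
Stage 1 (19826→1454 µm, Wi₁=11.3): W₁ = 10·11.3·(0.026225 − 0.007102) = 2.1609 kWh/t
Stage 2 (1454→116 µm, Wi₂=9.8): W₂ = 10·9.8·(0.092848 − 0.026225) = 6.5290 kWh/t
W = W₁ + W₂ = 2.1609 + 6.5290 = 8.6899 kWh/t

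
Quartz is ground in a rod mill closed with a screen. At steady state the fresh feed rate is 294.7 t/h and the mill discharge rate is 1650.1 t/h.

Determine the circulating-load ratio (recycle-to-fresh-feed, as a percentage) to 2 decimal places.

CL = 459.93 %

Discharge = new feed + return, hence
R = M − F = 1650.1 − 294.7 = 1355.4 t/h
CL = 100·R/F = 100·1355.4/294.7 = 459.93 %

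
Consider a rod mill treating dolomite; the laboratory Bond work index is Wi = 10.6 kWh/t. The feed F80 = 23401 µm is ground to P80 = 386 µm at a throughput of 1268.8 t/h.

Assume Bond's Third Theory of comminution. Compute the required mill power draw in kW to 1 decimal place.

W = 10 Wi (1/√P80 − 1/√F80)  [Bond]
W = 10·10.6·(1/√386 − 1/√23401) = 10·10.6·(0.044362) = 4.7023 kWh/t
P_mill = W·ṁ = 4.7023·1268.8 = 5966.3 kW

P = 5966.3 kW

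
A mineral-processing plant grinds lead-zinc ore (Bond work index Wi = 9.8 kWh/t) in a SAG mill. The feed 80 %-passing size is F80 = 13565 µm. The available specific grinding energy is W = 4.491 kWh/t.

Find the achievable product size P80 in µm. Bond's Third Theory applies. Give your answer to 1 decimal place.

P80 = 337.8 µm

W = 10 Wi (P80^-0.5 − F80^-0.5)
1/√P80 = 1/√F80 + W/(10·Wi)
  = 4.4910/(10·9.8) + 1/√13565 = 0.045827 + 0.008586 = 0.054413
P80 = (1/0.054413)² = 18.3781² = 337.76 µm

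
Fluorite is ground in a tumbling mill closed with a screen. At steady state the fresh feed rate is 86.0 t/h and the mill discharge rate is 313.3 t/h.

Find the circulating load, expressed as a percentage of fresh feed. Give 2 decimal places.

Steady state: M = F + R.
R = M − F = 313.3 − 86.0 = 227.3 t/h
CL = 100·R/F = 100·227.3/86.0 = 264.30 %

CL = 264.30 %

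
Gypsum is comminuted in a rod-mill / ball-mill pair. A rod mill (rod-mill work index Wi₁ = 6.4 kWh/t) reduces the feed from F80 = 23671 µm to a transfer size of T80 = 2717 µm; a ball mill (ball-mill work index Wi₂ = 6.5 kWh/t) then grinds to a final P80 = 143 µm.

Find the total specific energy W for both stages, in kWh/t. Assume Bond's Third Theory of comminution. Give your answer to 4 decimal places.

W_Bond = 10·Wi·(1/√P₈₀ − 1/√F₈₀)
Stage 1 (23671→2717 µm, Wi₁=6.4): W₁ = 10·6.4·(0.019185 − 0.006500) = 0.8118 kWh/t
Stage 2 (2717→143 µm, Wi₂=6.5): W₂ = 10·6.5·(0.083624 − 0.019185) = 4.1886 kWh/t
W = W₁ + W₂ = 0.8118 + 4.1886 = 5.0004 kWh/t

W = 5.0004 kWh/t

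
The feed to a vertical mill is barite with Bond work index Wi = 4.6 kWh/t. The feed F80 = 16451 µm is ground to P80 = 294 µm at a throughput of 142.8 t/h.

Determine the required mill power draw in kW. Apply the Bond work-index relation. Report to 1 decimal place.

W_Bond = 10·Wi·(1/√P₈₀ − 1/√F₈₀)
W = 10·4.6·(1/√294 − 1/√16451) = 10·4.6·(0.050525) = 2.3241 kWh/t
Mill draw = 2.3241 × 142.8 = 331.9 kW

P = 331.9 kW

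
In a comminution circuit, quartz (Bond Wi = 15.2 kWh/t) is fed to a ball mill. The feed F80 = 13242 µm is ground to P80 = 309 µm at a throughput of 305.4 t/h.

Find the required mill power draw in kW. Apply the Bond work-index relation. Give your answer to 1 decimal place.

P = 2237.4 kW

W = 10 Wi (P80^-0.5 − F80^-0.5)
W = 10·15.2·(1/√309 − 1/√13242) = 10·15.2·(0.048198) = 7.3261 kWh/t
Mill draw = 7.3261 × 305.4 = 2237.4 kW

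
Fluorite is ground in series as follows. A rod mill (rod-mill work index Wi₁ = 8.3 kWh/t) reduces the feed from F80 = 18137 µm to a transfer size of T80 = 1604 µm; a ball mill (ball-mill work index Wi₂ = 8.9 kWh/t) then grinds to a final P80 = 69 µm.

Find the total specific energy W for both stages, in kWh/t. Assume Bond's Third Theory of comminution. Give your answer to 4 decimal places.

W = 10 Wi / √P80 − 10 Wi / √F80
Stage 1 (18137→1604 µm, Wi₁=8.3): W₁ = 10·8.3·(0.024969 − 0.007425) = 1.4561 kWh/t
Stage 2 (1604→69 µm, Wi₂=8.9): W₂ = 10·8.9·(0.120386 − 0.024969) = 8.4921 kWh/t
W = W₁ + W₂ = 1.4561 + 8.4921 = 9.9482 kWh/t

W = 9.9482 kWh/t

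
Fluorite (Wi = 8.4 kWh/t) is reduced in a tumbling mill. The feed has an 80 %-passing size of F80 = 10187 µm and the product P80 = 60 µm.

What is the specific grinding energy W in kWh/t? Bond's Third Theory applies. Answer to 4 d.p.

W = 10·Wi·(P80^(-½) − F80^(-½))
1/√60 = 0.129099;  1/√10187 = 0.009908
W = 10·8.4·(0.129099 − 0.009908) = 10.0121 kWh/t

W = 10.0121 kWh/t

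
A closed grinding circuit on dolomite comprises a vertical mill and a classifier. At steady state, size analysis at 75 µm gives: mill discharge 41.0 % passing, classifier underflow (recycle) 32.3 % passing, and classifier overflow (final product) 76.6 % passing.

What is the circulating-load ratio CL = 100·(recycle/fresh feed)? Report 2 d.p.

Let r = R/F. Size balance at 75 µm:
(1+r)d = ru + o → r = (o−d)/(d−u)
r = (76.6 − 41.0)/(41.0 − 32.3) = 35.6/8.7 = 4.0920
CL = 100·r = 409.20 %

CL = 409.20 %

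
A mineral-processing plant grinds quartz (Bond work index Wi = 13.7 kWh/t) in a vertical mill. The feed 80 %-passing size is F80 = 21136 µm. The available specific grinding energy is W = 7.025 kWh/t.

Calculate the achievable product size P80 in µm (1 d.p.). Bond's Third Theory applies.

W = 10·Wi·(P80^(-½) − F80^(-½))
1/√P80 = 1/√F80 + W/(10·Wi)
  = 7.0250/(10·13.7) + 1/√21136 = 0.051277 + 0.006878 = 0.058156
P80 = (1/0.058156)² = 17.1952² = 295.67 µm

P80 = 295.7 µm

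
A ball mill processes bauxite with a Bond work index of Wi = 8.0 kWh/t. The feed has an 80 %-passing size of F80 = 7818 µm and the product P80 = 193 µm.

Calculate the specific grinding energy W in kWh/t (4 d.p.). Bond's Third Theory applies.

W_Bond = 10·Wi·(1/√P₈₀ − 1/√F₈₀)
1/√193 = 0.071982;  1/√7818 = 0.011310
W = 10·8.0·(0.071982 − 0.011310) = 4.8537 kWh/t

W = 4.8537 kWh/t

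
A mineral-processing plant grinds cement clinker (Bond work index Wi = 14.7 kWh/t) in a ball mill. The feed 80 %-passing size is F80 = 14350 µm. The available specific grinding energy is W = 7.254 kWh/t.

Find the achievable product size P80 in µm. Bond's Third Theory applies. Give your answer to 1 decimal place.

P80 = 300.4 µm

W = 10·Wi·[P80^(−½) − F80^(−½)]
⇒ 1/√P80 = W/(10·Wi) + 1/√F80
  = 7.2540/(10·14.7) + 1/√14350 = 0.049347 + 0.008348 = 0.057695
P80 = (1/0.057695)² = 17.3326² = 300.42 µm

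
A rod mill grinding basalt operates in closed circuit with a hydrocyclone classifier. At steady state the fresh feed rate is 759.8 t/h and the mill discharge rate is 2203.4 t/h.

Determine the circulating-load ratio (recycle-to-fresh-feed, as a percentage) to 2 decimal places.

CL = 190.00 %

Discharge = new feed + return, hence
R = M − F = 2203.4 − 759.8 = 1443.6 t/h
CL = 100·R/F = 100·1443.6/759.8 = 190.00 %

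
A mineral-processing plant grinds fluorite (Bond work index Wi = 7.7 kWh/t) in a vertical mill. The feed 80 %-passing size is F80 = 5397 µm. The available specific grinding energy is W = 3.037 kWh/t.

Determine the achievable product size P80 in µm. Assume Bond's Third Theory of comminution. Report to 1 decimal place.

W = 10 Wi (1/√P80 − 1/√F80)  [Bond]
⇒ 1/√P80 = W/(10 Wi) + 1/√F80
  = 3.0370/(10·7.7) + 1/√5397 = 0.039442 + 0.013612 = 0.053054
P80 = (1/0.053054)² = 18.8489² = 355.28 µm

P80 = 355.3 µm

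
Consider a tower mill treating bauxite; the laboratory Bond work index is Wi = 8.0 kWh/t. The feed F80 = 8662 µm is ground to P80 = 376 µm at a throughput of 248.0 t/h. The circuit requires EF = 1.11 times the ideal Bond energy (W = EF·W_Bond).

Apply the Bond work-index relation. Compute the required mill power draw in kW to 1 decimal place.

P = 899.1 kW

W = 10 Wi (P80^-0.5 − F80^-0.5)
W = 10·8.0·(1/√376 − 1/√8662) = 10·8.0·(0.040826) = 3.2661 kWh/t
Apply correction: 3.2661 × 1.11 = 3.6254 kWh/t
P_mill = W·ṁ = 3.6254·248.0 = 899.1 kW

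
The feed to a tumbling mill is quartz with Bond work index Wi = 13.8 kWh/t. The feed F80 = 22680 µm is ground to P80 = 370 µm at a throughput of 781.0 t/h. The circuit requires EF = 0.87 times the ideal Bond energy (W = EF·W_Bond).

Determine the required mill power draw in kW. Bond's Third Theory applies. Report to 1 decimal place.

W_Bond = 10·Wi·(1/√P₈₀ − 1/√F₈₀)
W = 10·13.8·(1/√370 − 1/√22680) = 10·13.8·(0.045347) = 6.2579 kWh/t
With EF = 0.87: W = 6.2579·0.87 = 5.4444 kWh/t
Power = W × throughput = 5.4444 kWh/t × 781.0 t/h = 4252.1 kW

P = 4252.1 kW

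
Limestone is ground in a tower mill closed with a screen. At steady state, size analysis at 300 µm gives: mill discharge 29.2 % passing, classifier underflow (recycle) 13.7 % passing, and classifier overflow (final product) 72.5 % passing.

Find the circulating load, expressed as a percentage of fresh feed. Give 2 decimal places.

CL = 279.35 %

Let r = R/F. Size balance at 300 µm:
d + r·d = r·u + o → r(d−u) = o−d
r = (72.5 − 29.2)/(29.2 − 13.7) = 43.3/15.5 = 2.7935
CL = 100·r = 279.35 %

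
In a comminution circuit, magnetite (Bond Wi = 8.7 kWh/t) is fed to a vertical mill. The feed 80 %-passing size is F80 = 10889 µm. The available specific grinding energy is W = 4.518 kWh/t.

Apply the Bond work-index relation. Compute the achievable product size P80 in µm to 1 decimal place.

P80 = 264.3 µm

W = 10·Wi·(P80^(-½) − F80^(-½))
⇒ 1/√P80 = W/(10 Wi) + 1/√F80
  = 4.5180/(10·8.7) + 1/√10889 = 0.051931 + 0.009583 = 0.061514
P80 = (1/0.061514)² = 16.2564² = 264.27 µm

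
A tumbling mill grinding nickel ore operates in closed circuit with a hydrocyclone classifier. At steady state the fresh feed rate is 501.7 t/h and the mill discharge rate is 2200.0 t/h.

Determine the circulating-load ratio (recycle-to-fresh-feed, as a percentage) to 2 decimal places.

M = F + R at steady state, so:
R = M − F = 2200.0 − 501.7 = 1698.3 t/h
CL = 100·R/F = 100·1698.3/501.7 = 338.51 %

CL = 338.51 %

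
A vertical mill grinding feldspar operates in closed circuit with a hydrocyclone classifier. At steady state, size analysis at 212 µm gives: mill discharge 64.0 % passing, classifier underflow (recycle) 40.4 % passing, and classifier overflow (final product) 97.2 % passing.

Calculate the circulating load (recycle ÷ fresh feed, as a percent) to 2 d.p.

Let r = R/F. Size balance at 212 µm:
d + r·d = r·u + o → r(d−u) = o−d
r = (97.2 − 64.0)/(64.0 − 40.4) = 33.2/23.6 = 1.4068
CL = 100·r = 140.68 %

CL = 140.68 %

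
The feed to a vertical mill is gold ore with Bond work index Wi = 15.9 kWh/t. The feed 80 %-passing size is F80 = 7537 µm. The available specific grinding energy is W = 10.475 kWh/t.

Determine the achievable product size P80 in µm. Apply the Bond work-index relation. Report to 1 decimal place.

W = 10·Wi·(P80^(-½) − F80^(-½))
⇒ 1/√P80 = W/(10 Wi) + 1/√F80
  = 10.4750/(10·15.9) + 1/√7537 = 0.065881 + 0.011519 = 0.077399
P80 = (1/0.077399)² = 12.9200² = 166.93 µm

P80 = 166.9 µm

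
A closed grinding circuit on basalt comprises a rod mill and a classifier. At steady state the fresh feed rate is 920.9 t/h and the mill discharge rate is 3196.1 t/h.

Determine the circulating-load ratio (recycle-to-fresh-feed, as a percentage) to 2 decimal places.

CL = 247.06 %

M = F + R at steady state, so:
R = M − F = 3196.1 − 920.9 = 2275.2 t/h
CL = 100·R/F = 100·2275.2/920.9 = 247.06 %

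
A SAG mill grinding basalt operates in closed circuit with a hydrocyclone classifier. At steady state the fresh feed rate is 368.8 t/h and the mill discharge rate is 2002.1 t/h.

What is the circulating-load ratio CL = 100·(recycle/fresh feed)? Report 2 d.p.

CL = 442.87 %

Discharge = new feed + return, hence
R = M − F = 2002.1 − 368.8 = 1633.3 t/h
CL = 100·R/F = 100·1633.3/368.8 = 442.87 %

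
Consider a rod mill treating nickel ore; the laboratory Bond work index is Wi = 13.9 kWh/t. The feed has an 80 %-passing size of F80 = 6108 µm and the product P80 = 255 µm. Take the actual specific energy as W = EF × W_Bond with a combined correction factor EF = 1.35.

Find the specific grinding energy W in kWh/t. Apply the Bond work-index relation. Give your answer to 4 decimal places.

W = 9.3501 kWh/t

Bond:  W = 10 Wi (1/√P − 1/√F)
1/√255 = 0.062622;  1/√6108 = 0.012795
W = 10·13.9·(0.062622 − 0.012795) = 6.9260 kWh/t
Corrected W = EF·W_Bond = 1.35·6.9260 = 9.3501 kWh/t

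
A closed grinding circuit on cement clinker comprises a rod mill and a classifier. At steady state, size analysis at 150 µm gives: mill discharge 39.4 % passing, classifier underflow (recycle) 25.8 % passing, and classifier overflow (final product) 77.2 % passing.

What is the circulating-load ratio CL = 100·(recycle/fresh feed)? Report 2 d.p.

CL = 277.94 %

Classifier node, passing 150 µm:
(1+r)d = ru + o → r = (o−d)/(d−u)
r = (77.2 − 39.4)/(39.4 − 25.8) = 37.8/13.6 = 2.7794
CL = 100·r = 277.94 %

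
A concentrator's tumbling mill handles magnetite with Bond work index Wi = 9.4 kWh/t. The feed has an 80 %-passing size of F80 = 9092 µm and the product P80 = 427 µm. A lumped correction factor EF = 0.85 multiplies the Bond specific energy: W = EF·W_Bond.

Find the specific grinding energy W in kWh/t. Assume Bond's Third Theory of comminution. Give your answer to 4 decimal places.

W = 3.0287 kWh/t

W = 10 Wi (1/√P80 − 1/√F80)  [Bond]
1/√427 = 0.048393;  1/√9092 = 0.010487
W = 10·9.4·(0.048393 − 0.010487) = 3.5632 kWh/t
W_actual = 0.85 × 3.5632 = 3.0287 kWh/t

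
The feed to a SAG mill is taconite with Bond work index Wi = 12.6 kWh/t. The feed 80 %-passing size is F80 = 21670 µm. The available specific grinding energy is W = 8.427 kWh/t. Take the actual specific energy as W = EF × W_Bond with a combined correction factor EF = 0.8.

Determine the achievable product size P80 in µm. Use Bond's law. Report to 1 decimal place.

W_Bond = 10·Wi·(1/√P₈₀ − 1/√F₈₀)
W_Bond = W / EF = 8.427 / 0.8 = 10.5337 kWh/t
P80^(−½) = W_Bond/(10 Wi) + F80^(−½)
  = 10.5337/(10·12.6) + 1/√21670 = 0.083601 + 0.006793 = 0.090394
P80 = (1/0.090394)² = 11.0626² = 122.38 µm

P80 = 122.4 µm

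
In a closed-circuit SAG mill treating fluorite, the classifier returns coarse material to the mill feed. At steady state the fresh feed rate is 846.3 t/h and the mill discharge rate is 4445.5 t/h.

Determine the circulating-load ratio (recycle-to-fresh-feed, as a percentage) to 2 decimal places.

Discharge = new feed + return, hence
R = M − F = 4445.5 − 846.3 = 3599.2 t/h
CL = 100·R/F = 100·3599.2/846.3 = 425.29 %

CL = 425.29 %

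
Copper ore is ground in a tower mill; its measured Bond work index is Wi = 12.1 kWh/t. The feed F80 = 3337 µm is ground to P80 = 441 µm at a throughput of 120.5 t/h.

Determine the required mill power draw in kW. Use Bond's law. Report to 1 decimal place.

P = 441.9 kW

W = 10 Wi (P80^-0.5 − F80^-0.5)
W = 10·12.1·(1/√441 − 1/√3337) = 10·12.1·(0.030308) = 3.6673 kWh/t
P = W·T = 3.6673·120.5 = 441.9 kW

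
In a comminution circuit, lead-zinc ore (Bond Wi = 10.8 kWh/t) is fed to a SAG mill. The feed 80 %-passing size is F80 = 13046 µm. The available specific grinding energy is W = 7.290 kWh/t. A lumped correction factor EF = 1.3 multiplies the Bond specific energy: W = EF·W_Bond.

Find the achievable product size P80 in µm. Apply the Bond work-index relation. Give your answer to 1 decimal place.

P80 = 271.6 µm

W = 10 Wi (1/√P80 − 1/√F80)  [Bond]
W_Bond = W / EF = 7.290 / 1.3 = 5.6077 kWh/t
⇒ 1/√P80 = W_Bond/(10·Wi) + 1/√F80
  = 5.6077/(10·10.8) + 1/√13046 = 0.051923 + 0.008755 = 0.060678
P80 = (1/0.060678)² = 16.4804² = 271.60 µm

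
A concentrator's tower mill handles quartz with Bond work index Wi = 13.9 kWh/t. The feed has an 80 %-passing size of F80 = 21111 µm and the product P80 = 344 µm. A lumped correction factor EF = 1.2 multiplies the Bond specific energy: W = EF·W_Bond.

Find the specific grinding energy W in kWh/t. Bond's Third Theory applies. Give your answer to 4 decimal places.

W = 10·Wi·[P80^(−½) − F80^(−½)]
1/√344 = 0.053916;  1/√21111 = 0.006882
W = 10·13.9·(0.053916 − 0.006882) = 6.5377 kWh/t
With EF = 1.2: W = 6.5377·1.2 = 7.8453 kWh/t

W = 7.8453 kWh/t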